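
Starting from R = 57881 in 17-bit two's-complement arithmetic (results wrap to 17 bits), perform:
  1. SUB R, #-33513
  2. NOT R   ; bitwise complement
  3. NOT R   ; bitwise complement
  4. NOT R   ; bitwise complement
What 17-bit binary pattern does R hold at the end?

Start: R = 57881 = 01110001000011001.
R = 57881 − (-33513) = 91394; wraps to -39678 = 10110010100000010
R = NOT 10110010100000010 = 01001101011111101 = 39677
R = NOT 01001101011111101 = 10110010100000010 = -39678
R = NOT 10110010100000010 = 01001101011111101 = 39677

01001101011111101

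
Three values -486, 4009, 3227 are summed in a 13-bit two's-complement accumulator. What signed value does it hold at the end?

-1442

-486 + 4009 = 3523 (0110111000011)
3523 + 3227 = 6750 → wraps to -1442 (1101001011110)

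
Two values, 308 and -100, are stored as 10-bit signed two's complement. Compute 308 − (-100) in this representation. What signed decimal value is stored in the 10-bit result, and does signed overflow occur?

408; no overflow

308 → 0100110100
-100 → 1110011100
Subtract via negate-and-add: invert 1110011100 + 1 = 0001100100 (i.e. 100).
  0100110100
+ 0001100100
= 0110011000
Result 0110011000: MSB = 0 → value 408.
Both addends (after negating the subtrahend) are non-negative and so is the stored result: no signed overflow.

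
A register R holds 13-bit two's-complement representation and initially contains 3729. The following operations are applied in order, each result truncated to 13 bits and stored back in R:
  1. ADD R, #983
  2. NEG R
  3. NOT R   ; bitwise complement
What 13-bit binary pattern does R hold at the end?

Start: R = 3729 = 0111010010001.
R = 3729 + 983 = 4712; wraps to -3480 = 1001001101000
R = −(-3480) = 3480 = 0110110011000
R = NOT 0110110011000 = 1001001100111 = -3481

1001001100111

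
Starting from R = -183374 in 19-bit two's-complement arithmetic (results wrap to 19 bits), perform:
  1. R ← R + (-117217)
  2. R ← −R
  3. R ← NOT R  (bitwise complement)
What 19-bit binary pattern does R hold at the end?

Start: R = -183374 = 1010011001110110010.
R = -183374 + (-117217) = -300591; wraps to 223697 = 0110110100111010001
R = −(223697) = -223697 = 1001001011000101111
R = NOT 1001001011000101111 = 0110110100111010000 = 223696

0110110100111010000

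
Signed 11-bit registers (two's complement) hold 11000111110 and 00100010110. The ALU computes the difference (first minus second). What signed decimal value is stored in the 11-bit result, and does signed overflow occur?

11000111110 = -450 (signed)
00100010110 = 278 (signed)
Subtract via negate-and-add: invert 00100010110 + 1 = 11011101010 (i.e. -278).
  11000111110
+ 11011101010
= 10100101000  (discard carry-out 1)
Result 10100101000: MSB = 1 → 1320 − 2048 = -728.
Both addends (after negating the subtrahend) are negative and so is the stored result: no signed overflow.

-728; no overflow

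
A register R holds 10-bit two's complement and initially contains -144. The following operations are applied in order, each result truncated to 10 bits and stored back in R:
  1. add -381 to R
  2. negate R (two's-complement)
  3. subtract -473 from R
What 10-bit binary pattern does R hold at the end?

Start: R = -144 = 1101110000.
R = -144 + (-381) = -525; wraps to 499 = 0111110011
R = −(499) = -499 = 1000001101
R = -499 − (-473) = -26 = 1111100110

1111100110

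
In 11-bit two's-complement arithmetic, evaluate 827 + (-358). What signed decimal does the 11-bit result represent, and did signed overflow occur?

469; no overflow

827 → 01100111011
-358 → 11010011010
  01100111011
+ 11010011010
= 00111010101  (discard carry-out 1)
Result 00111010101: MSB = 0 → value 469.
Addends have opposite signs, so signed overflow cannot occur.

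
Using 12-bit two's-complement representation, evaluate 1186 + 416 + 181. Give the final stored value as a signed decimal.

1783

1186 + 416 = 1602 (011001000010)
1602 + 181 = 1783 (011011110111)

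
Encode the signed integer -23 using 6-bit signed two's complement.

101001

|-23| = 23 = 010111 in 6 bits.
Invert the bits: 101000. Add 1: 101001.
Check: 101001 reads as 41 − 64 = -23.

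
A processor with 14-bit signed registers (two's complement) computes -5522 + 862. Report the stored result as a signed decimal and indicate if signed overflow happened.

-5522 → 10101001101110
862 → 00001101011110
  10101001101110
+ 00001101011110
= 10110111001100
Result 10110111001100: MSB = 1 → 11724 − 16384 = -4660.
Addends have opposite signs, so signed overflow cannot occur.

-4660; no overflow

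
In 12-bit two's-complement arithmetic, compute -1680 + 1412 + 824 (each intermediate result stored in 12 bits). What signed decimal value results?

-1680 + 1412 = -268 (111011110100)
-268 + 824 = 556 (001000101100)

556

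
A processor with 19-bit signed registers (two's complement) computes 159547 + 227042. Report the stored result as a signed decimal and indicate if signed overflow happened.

-137699; overflow

159547 → 0100110111100111011
227042 → 0110111011011100010
  0100110111100111011
+ 0110111011011100010
= 1011110011000011101
Result 1011110011000011101: MSB = 1 → 386589 − 524288 = -137699.
Both addends are non-negative but the stored result is negative: signed overflow. The true value 159547 + 227042 = 386589 lies outside [-262144, 262143].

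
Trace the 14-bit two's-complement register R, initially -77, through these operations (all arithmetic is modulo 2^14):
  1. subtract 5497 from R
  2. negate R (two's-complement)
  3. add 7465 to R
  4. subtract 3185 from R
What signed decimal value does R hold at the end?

Start: R = -77 = 11111110110011.
R = -77 − 5497 = -5574 = 10101000111010
R = −(-5574) = 5574 = 01010111000110
R = 5574 + 7465 = 13039; wraps to -3345 = 11001011101111
R = -3345 − 3185 = -6530 = 10011001111110

-6530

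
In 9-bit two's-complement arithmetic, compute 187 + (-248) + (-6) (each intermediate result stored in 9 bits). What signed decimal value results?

-67

187 + (-248) = -61 (111000011)
-61 + (-6) = -67 (110111101)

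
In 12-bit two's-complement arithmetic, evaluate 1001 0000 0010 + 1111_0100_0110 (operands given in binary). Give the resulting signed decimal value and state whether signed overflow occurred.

1001 0000 0010 → 100100000010 = -1790 (signed)
1111_0100_0110 → 111101000110 = -186 (signed)
  100100000010
+ 111101000110
= 100001001000  (discard carry-out 1)
Result 100001001000: MSB = 1 → 2120 − 4096 = -1976.
Both addends are negative and so is the stored result: no signed overflow.

-1976; no overflow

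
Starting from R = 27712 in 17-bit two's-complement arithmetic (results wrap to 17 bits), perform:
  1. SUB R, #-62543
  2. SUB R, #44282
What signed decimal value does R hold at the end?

45973

Start: R = 27712 = 00110110001000000.
R = 27712 − (-62543) = 90255; wraps to -40817 = 10110000010001111
R = -40817 − 44282 = -85099; wraps to 45973 = 01011001110010101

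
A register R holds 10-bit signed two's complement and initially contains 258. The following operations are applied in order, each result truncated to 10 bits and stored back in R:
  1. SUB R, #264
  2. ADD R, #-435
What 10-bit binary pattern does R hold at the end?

1001000111

Start: R = 258 = 0100000010.
R = 258 − 264 = -6 = 1111111010
R = -6 + (-435) = -441 = 1001000111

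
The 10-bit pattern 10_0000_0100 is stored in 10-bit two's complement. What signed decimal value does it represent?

-508

MSB is 1, so the value is negative.
Invert: 0111111011. Add 1: 0111111100 = 508. So the value is −508.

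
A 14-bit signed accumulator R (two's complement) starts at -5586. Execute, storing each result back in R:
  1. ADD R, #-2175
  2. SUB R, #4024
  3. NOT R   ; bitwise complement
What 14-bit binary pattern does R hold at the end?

10111000001000

Start: R = -5586 = 10101000101110.
R = -5586 + (-2175) = -7761 = 10000110101111
R = -7761 − 4024 = -11785; wraps to 4599 = 01000111110111
R = NOT 01000111110111 = 10111000001000 = -4600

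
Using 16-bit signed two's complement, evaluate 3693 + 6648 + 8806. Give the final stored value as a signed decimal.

3693 + 6648 = 10341 (0010100001100101)
10341 + 8806 = 19147 (0100101011001011)

19147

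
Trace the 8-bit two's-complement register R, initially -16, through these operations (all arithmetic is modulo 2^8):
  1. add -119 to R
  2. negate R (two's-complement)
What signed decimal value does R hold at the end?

-121

Start: R = -16 = 11110000.
R = -16 + (-119) = -135; wraps to 121 = 01111001
R = −(121) = -121 = 10000111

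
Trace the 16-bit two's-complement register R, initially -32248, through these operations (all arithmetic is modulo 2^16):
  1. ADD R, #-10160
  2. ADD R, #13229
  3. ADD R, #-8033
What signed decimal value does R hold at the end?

28324

Start: R = -32248 = 1000001000001000.
R = -32248 + (-10160) = -42408; wraps to 23128 = 0101101001011000
R = 23128 + 13229 = 36357; wraps to -29179 = 1000111000000101
R = -29179 + (-8033) = -37212; wraps to 28324 = 0110111010100100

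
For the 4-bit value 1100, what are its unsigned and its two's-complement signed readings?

unsigned = 12, signed = -4

Unsigned: 1100 = 12.
Signed: MSB=1 → 12 − 16 = -4.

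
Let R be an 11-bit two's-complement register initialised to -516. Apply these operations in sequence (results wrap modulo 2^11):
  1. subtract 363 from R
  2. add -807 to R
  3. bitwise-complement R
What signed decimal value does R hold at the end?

Start: R = -516 = 10111111100.
R = -516 − 363 = -879 = 10010010001
R = -879 + (-807) = -1686; wraps to 362 = 00101101010
R = NOT 00101101010 = 11010010101 = -363

-363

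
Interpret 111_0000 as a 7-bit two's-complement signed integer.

MSB is 1, so the value is negative.
Unsigned reading: 112. Subtract 2^7 = 128: 112 − 128 = -16.

-16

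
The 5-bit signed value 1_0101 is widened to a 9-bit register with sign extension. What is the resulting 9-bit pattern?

111110101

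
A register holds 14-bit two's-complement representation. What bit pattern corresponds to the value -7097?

|-7097| = 7097 = 01101110111001 in 14 bits.
Invert the bits: 10010001000110. Add 1: 10010001000111.
Check: 10010001000111 reads as 9287 − 16384 = -7097.

10010001000111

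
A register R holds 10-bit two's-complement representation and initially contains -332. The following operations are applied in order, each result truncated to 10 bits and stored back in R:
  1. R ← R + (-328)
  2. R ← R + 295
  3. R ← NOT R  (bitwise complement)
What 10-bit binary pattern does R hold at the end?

0101101100

Start: R = -332 = 1010110100.
R = -332 + (-328) = -660; wraps to 364 = 0101101100
R = 364 + 295 = 659; wraps to -365 = 1010010011
R = NOT 1010010011 = 0101101100 = 364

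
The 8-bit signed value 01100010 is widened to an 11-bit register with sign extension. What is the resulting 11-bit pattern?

MSB of 01100010 is 0; replicate it into the new high bits.
000|01100010 → 00001100010 (still 98).

00001100010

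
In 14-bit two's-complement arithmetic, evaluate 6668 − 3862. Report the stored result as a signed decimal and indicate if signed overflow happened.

2806; no overflow

6668 → 01101000001100
3862 → 00111100010110
Subtract via negate-and-add: invert 00111100010110 + 1 = 11000011101010 (i.e. -3862).
  01101000001100
+ 11000011101010
= 00101011110110  (discard carry-out 1)
Result 00101011110110: MSB = 0 → value 2806.
Addends (after negating the subtrahend) have opposite signs, so signed overflow cannot occur.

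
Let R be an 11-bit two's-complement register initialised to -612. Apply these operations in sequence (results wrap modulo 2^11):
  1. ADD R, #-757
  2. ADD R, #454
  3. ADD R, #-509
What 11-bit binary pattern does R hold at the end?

01001110000

Start: R = -612 = 10110011100.
R = -612 + (-757) = -1369; wraps to 679 = 01010100111
R = 679 + 454 = 1133; wraps to -915 = 10001101101
R = -915 + (-509) = -1424; wraps to 624 = 01001110000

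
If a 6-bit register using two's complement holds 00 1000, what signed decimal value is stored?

MSB is 0, so the value is non-negative: 001000 = 8.

8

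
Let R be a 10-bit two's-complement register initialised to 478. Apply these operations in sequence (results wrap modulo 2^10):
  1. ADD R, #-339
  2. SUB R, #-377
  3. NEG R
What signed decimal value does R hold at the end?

Start: R = 478 = 0111011110.
R = 478 + (-339) = 139 = 0010001011
R = 139 − (-377) = 516; wraps to -508 = 1000000100
R = −(-508) = 508 = 0111111100

508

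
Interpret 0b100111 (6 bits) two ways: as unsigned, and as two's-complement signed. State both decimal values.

Unsigned: 100111 = 39.
Signed: MSB=1 → 39 − 64 = -25.

unsigned = 39, signed = -25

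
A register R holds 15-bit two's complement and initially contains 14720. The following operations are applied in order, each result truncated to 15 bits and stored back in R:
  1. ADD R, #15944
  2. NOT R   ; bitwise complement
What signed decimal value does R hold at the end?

2103

Start: R = 14720 = 011100110000000.
R = 14720 + 15944 = 30664; wraps to -2104 = 111011111001000
R = NOT 111011111001000 = 000100000110111 = 2103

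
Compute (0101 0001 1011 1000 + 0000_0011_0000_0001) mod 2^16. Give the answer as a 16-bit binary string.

  0101000110111000
+ 0000001100000001
= 0101010010111001

0101010010111001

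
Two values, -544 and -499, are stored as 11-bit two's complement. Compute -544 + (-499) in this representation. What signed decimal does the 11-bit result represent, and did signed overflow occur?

-544 → 10111100000
-499 → 11000001101
  10111100000
+ 11000001101
= 01111101101  (discard carry-out 1)
Result 01111101101: MSB = 0 → value 1005.
Both addends are negative but the stored result is non-negative: signed overflow. The true value -544 + (-499) = -1043 lies outside [-1024, 1023].

1005; overflow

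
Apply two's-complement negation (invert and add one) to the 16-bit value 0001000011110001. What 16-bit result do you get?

Invert: 1110111100001110. Add 1: 1110111100001111.
Check: 0001000011110001 = 4337, 1110111100001111 = -4337.

1110111100001111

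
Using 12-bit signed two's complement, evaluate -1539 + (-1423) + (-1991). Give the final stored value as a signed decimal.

-857

-1539 + (-1423) = -2962 → wraps to 1134 (010001101110)
1134 + (-1991) = -857 (110010100111)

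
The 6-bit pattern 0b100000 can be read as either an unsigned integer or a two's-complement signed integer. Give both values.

Unsigned: 100000 = 32.
Signed: MSB=1 → 32 − 64 = -32.

unsigned = 32, signed = -32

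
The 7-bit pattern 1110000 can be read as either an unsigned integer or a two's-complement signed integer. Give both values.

unsigned = 112, signed = -16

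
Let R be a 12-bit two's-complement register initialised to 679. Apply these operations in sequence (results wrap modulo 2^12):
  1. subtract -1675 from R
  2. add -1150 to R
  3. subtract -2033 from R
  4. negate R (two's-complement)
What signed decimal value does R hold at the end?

859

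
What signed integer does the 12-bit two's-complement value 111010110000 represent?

-336

MSB is 1, so the value is negative.
Unsigned reading: 3760. Subtract 2^12 = 4096: 3760 − 4096 = -336.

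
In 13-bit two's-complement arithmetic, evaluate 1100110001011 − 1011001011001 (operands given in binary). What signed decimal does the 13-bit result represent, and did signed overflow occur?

1100110001011 = -1653 (signed)
1011001011001 = -2471 (signed)
Subtract via negate-and-add: invert 1011001011001 + 1 = 0100110100111 (i.e. 2471).
  1100110001011
+ 0100110100111
= 0001100110010  (discard carry-out 1)
Result 0001100110010: MSB = 0 → value 818.
Addends (after negating the subtrahend) have opposite signs, so signed overflow cannot occur.

818; no overflow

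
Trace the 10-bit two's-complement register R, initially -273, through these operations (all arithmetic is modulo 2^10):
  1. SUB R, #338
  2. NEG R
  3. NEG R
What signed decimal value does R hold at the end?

413

Start: R = -273 = 1011101111.
R = -273 − 338 = -611; wraps to 413 = 0110011101
R = −(413) = -413 = 1001100011
R = −(-413) = 413 = 0110011101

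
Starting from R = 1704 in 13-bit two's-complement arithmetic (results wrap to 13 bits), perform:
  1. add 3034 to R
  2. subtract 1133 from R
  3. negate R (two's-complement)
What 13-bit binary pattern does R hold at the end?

1000111101011

Start: R = 1704 = 0011010101000.
R = 1704 + 3034 = 4738; wraps to -3454 = 1001010000010
R = -3454 − 1133 = -4587; wraps to 3605 = 0111000010101
R = −(3605) = -3605 = 1000111101011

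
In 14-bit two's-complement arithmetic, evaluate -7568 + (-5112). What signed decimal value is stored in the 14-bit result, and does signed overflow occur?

-7568 → 10001001110000
-5112 → 10110000001000
  10001001110000
+ 10110000001000
= 00111001111000  (discard carry-out 1)
Result 00111001111000: MSB = 0 → value 3704.
Both addends are negative but the stored result is non-negative: signed overflow. The true value -7568 + (-5112) = -12680 lies outside [-8192, 8191].

3704; overflow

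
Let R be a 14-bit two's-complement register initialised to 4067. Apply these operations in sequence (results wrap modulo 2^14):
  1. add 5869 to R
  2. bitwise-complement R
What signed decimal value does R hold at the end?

Start: R = 4067 = 00111111100011.
R = 4067 + 5869 = 9936; wraps to -6448 = 10011011010000
R = NOT 10011011010000 = 01100100101111 = 6447

6447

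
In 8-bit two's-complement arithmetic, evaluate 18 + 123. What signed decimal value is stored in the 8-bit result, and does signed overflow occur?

-115; overflow

18 → 00010010
123 → 01111011
  00010010
+ 01111011
= 10001101
Result 10001101: MSB = 1 → 141 − 256 = -115.
Both addends are non-negative but the stored result is negative: signed overflow. The true value 18 + 123 = 141 lies outside [-128, 127].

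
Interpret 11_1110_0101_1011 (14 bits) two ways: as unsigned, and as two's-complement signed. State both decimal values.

Unsigned: 11111001011011 = 15963.
Signed: MSB=1 → 15963 − 16384 = -421.

unsigned = 15963, signed = -421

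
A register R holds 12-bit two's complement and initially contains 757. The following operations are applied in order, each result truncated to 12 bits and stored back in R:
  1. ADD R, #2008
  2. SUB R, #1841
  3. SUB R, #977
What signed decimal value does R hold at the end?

-53

Start: R = 757 = 001011110101.
R = 757 + 2008 = 2765; wraps to -1331 = 101011001101
R = -1331 − 1841 = -3172; wraps to 924 = 001110011100
R = 924 − 977 = -53 = 111111001011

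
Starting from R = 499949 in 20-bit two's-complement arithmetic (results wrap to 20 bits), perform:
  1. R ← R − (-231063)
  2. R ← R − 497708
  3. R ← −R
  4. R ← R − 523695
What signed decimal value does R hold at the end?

291577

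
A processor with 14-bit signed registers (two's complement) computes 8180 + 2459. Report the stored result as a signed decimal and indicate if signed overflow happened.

-5745; overflow

8180 → 01111111110100
2459 → 00100110011011
  01111111110100
+ 00100110011011
= 10100110001111
Result 10100110001111: MSB = 1 → 10639 − 16384 = -5745.
Both addends are non-negative but the stored result is negative: signed overflow. The true value 8180 + 2459 = 10639 lies outside [-8192, 8191].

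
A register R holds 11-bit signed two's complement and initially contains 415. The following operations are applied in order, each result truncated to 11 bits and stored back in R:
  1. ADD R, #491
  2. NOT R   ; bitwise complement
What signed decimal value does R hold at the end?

Start: R = 415 = 00110011111.
R = 415 + 491 = 906 = 01110001010
R = NOT 01110001010 = 10001110101 = -907

-907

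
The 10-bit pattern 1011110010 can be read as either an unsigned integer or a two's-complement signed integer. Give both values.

Unsigned: 1011110010 = 754.
Signed: MSB=1 → 754 − 1024 = -270.

unsigned = 754, signed = -270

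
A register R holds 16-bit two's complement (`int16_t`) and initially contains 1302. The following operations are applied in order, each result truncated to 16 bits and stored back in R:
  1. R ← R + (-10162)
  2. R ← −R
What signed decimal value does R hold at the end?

Start: R = 1302 = 0000010100010110.
R = 1302 + (-10162) = -8860 = 1101110101100100
R = −(-8860) = 8860 = 0010001010011100

8860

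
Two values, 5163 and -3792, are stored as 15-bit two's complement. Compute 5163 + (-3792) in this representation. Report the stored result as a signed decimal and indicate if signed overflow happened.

1371; no overflow

5163 → 001010000101011
-3792 → 111000100110000
  001010000101011
+ 111000100110000
= 000010101011011  (discard carry-out 1)
Result 000010101011011: MSB = 0 → value 1371.
Addends have opposite signs, so signed overflow cannot occur.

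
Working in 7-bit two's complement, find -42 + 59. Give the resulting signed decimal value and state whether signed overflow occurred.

17; no overflow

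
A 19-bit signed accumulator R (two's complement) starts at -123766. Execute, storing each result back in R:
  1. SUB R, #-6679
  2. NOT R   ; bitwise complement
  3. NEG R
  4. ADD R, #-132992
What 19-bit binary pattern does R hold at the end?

1000010111100100010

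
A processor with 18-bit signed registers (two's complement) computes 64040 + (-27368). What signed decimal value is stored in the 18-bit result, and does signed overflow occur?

36672; no overflow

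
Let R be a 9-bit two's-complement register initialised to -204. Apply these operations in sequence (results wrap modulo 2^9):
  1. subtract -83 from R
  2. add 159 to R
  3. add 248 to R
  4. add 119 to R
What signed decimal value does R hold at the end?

Start: R = -204 = 100110100.
R = -204 − (-83) = -121 = 110000111
R = -121 + 159 = 38 = 000100110
R = 38 + 248 = 286; wraps to -226 = 100011110
R = -226 + 119 = -107 = 110010101

-107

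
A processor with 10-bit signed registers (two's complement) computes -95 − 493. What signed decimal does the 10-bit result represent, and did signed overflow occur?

436; overflow

-95 → 1110100001
493 → 0111101101
Subtract via negate-and-add: invert 0111101101 + 1 = 1000010011 (i.e. -493).
  1110100001
+ 1000010011
= 0110110100  (discard carry-out 1)
Result 0110110100: MSB = 0 → value 436.
Both addends (after negating the subtrahend) are negative but the stored result is non-negative: signed overflow. The true value -95 − 493 = -588 lies outside [-512, 511].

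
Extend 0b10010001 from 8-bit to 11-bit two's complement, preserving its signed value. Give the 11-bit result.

11110010001

MSB of 10010001 is 1; replicate it into the new high bits.
111|10010001 → 11110010001 (still -111).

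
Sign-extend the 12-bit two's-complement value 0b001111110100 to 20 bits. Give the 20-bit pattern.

00000000001111110100

MSB of 001111110100 is 0; replicate it into the new high bits.
00000000|001111110100 → 00000000001111110100 (still 1012).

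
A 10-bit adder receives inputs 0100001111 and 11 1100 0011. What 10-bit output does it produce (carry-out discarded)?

  0100001111
+ 1111000011
= 0011010010  (discard carry-out 1)

0011010010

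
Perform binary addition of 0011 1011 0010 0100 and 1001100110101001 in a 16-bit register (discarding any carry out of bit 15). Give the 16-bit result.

1101010011001101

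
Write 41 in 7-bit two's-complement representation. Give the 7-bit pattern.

0101001

41 is non-negative, so write it directly in 7 bits: 0101001.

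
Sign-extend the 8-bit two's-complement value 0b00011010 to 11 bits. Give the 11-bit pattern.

MSB of 00011010 is 0; replicate it into the new high bits.
000|00011010 → 00000011010 (still 26).

00000011010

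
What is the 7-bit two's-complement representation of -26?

|-26| = 26 = 0011010 in 7 bits.
Invert the bits: 1100101. Add 1: 1100110.
Check: 1100110 reads as 102 − 128 = -26.

1100110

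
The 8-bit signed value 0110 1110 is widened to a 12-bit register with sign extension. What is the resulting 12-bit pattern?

MSB of 01101110 is 0; replicate it into the new high bits.
0000|01101110 → 000001101110 (still 110).

000001101110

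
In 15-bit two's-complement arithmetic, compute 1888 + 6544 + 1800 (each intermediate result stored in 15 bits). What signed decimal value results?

10232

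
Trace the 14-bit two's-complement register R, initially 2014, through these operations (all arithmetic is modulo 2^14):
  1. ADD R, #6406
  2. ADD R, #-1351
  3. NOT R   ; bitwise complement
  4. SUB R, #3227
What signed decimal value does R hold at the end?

6087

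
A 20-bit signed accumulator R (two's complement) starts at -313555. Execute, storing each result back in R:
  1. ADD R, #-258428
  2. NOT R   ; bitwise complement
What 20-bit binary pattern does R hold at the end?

Start: R = -313555 = 10110011011100101101.
R = -313555 + (-258428) = -571983; wraps to 476593 = 01110100010110110001
R = NOT 01110100010110110001 = 10001011101001001110 = -476594

10001011101001001110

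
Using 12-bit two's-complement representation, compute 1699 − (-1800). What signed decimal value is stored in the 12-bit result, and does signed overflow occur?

-597; overflow

1699 → 011010100011
-1800 → 100011111000
Subtract via negate-and-add: invert 100011111000 + 1 = 011100001000 (i.e. 1800).
  011010100011
+ 011100001000
= 110110101011
Result 110110101011: MSB = 1 → 3499 − 4096 = -597.
Both addends (after negating the subtrahend) are non-negative but the stored result is negative: signed overflow. The true value 1699 − (-1800) = 3499 lies outside [-2048, 2047].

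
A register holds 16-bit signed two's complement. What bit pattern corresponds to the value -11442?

1101001101001110

|-11442| = 11442 = 0010110010110010 in 16 bits.
Invert the bits: 1101001101001101. Add 1: 1101001101001110.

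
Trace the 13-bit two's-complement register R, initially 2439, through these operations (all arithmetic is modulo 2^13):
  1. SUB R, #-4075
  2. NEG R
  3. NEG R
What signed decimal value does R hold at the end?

-1678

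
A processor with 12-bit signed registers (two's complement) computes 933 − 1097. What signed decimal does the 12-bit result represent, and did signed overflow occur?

933 → 001110100101
1097 → 010001001001
Subtract via negate-and-add: invert 010001001001 + 1 = 101110110111 (i.e. -1097).
  001110100101
+ 101110110111
= 111101011100
Result 111101011100: MSB = 1 → 3932 − 4096 = -164.
Addends (after negating the subtrahend) have opposite signs, so signed overflow cannot occur.

-164; no overflow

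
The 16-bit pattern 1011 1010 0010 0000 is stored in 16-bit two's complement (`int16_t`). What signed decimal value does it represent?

MSB is 1, so the value is negative.
Unsigned reading: 47648. Subtract 2^16 = 65536: 47648 − 65536 = -17888.

-17888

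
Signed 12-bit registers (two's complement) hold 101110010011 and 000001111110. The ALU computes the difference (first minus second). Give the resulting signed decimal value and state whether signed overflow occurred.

-1259; no overflow

101110010011 = -1133 (signed)
000001111110 = 126 (signed)
Subtract via negate-and-add: invert 000001111110 + 1 = 111110000010 (i.e. -126).
  101110010011
+ 111110000010
= 101100010101  (discard carry-out 1)
Result 101100010101: MSB = 1 → 2837 − 4096 = -1259.
Both addends (after negating the subtrahend) are negative and so is the stored result: no signed overflow.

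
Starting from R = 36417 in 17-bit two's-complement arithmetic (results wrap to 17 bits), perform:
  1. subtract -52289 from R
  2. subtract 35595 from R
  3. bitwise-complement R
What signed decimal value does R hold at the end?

-53112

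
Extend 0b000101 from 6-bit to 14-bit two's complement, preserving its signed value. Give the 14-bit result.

00000000000101

MSB of 000101 is 0; replicate it into the new high bits.
00000000|000101 → 00000000000101 (still 5).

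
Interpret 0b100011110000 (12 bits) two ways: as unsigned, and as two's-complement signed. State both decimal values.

Unsigned: 100011110000 = 2288.
Signed: MSB=1 → 2288 − 4096 = -1808.

unsigned = 2288, signed = -1808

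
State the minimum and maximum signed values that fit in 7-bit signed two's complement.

Minimum: −2^6 = -64.
Maximum: 2^6 − 1 = 63.

min = -64, max = 63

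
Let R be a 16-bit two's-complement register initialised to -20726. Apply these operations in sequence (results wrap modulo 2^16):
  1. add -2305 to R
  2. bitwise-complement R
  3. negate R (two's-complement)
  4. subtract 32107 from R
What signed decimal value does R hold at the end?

10399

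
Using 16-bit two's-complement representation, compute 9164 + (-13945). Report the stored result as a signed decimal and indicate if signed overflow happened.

9164 → 0010001111001100
-13945 → 1100100110000111
  0010001111001100
+ 1100100110000111
= 1110110101010011
Result 1110110101010011: MSB = 1 → 60755 − 65536 = -4781.
Addends have opposite signs, so signed overflow cannot occur.

-4781; no overflow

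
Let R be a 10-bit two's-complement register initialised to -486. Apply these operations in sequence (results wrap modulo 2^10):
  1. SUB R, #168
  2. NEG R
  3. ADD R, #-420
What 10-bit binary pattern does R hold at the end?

0011101010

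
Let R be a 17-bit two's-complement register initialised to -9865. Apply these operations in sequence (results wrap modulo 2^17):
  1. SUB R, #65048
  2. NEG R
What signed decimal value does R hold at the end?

-56159

Start: R = -9865 = 11101100101110111.
R = -9865 − 65048 = -74913; wraps to 56159 = 01101101101011111
R = −(56159) = -56159 = 10010010010100001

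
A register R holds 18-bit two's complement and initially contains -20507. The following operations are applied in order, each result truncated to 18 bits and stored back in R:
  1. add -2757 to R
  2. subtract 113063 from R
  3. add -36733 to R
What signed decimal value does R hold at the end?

Start: R = -20507 = 111010111111100101.
R = -20507 + (-2757) = -23264 = 111010010100100000
R = -23264 − 113063 = -136327; wraps to 125817 = 011110101101111001
R = 125817 + (-36733) = 89084 = 010101101111111100

89084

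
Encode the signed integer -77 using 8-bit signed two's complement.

|-77| = 77 = 01001101 in 8 bits.
Invert the bits: 10110010. Add 1: 10110011.

10110011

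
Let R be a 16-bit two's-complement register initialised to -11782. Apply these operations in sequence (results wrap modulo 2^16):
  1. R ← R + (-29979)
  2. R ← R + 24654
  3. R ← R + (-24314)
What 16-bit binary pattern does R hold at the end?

Start: R = -11782 = 1101000111111010.
R = -11782 + (-29979) = -41761; wraps to 23775 = 0101110011011111
R = 23775 + 24654 = 48429; wraps to -17107 = 1011110100101101
R = -17107 + (-24314) = -41421; wraps to 24115 = 0101111000110011

0101111000110011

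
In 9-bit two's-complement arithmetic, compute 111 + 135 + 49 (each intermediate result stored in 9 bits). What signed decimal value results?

-217

111 + 135 = 246 (011110110)
246 + 49 = 295 → wraps to -217 (100100111)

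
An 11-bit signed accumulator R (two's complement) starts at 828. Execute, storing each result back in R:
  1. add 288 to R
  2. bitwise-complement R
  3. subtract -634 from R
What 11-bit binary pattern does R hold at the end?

11000011101

Start: R = 828 = 01100111100.
R = 828 + 288 = 1116; wraps to -932 = 10001011100
R = NOT 10001011100 = 01110100011 = 931
R = 931 − (-634) = 1565; wraps to -483 = 11000011101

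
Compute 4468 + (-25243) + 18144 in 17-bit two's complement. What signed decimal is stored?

-2631

4468 + (-25243) = -20775 (11010111011011001)
-20775 + 18144 = -2631 (11111010110111001)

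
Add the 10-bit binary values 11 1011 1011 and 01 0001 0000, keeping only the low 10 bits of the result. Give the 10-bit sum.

0011001011

  1110111011
+ 0100010000
= 0011001011  (discard carry-out 1)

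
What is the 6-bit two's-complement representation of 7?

7 is non-negative, so write it directly in 6 bits: 000111.

000111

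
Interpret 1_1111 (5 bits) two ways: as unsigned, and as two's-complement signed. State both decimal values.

unsigned = 31, signed = -1

Unsigned: 11111 = 31.
Signed: MSB=1 → 31 − 32 = -1.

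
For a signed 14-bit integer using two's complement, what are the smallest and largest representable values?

min = -8192, max = 8191

Minimum: −2^13 = -8192.
Maximum: 2^13 − 1 = 8191.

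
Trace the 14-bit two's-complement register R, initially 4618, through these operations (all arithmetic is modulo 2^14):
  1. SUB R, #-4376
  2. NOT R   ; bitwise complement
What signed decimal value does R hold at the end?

7389

Start: R = 4618 = 01001000001010.
R = 4618 − (-4376) = 8994; wraps to -7390 = 10001100100010
R = NOT 10001100100010 = 01110011011101 = 7389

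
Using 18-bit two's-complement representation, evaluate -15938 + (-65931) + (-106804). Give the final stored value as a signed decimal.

73471

-15938 + (-65931) = -81869 (101100000000110011)
-81869 + (-106804) = -188673 → wraps to 73471 (010001111011111111)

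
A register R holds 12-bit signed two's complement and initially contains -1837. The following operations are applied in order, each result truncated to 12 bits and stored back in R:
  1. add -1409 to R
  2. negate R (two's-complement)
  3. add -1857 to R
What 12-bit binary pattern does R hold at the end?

Start: R = -1837 = 100011010011.
R = -1837 + (-1409) = -3246; wraps to 850 = 001101010010
R = −(850) = -850 = 110010101110
R = -850 + (-1857) = -2707; wraps to 1389 = 010101101101

010101101101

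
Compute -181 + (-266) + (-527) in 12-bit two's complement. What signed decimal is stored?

-974

-181 + (-266) = -447 (111001000001)
-447 + (-527) = -974 (110000110010)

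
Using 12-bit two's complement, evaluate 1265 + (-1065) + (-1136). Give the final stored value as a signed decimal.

1265 + (-1065) = 200 (000011001000)
200 + (-1136) = -936 (110001011000)

-936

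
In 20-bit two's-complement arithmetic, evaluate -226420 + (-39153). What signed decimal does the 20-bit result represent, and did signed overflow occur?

-265573; no overflow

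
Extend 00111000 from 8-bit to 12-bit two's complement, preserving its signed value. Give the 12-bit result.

MSB of 00111000 is 0; replicate it into the new high bits.
0000|00111000 → 000000111000 (still 56).

000000111000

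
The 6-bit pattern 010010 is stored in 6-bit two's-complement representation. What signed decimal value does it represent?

MSB is 0, so the value is non-negative: 010010 = 18.

18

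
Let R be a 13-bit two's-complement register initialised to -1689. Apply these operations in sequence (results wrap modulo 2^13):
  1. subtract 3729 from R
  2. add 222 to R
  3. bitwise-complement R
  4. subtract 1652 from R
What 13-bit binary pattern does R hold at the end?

Start: R = -1689 = 1100101100111.
R = -1689 − 3729 = -5418; wraps to 2774 = 0101011010110
R = 2774 + 222 = 2996 = 0101110110100
R = NOT 0101110110100 = 1010001001011 = -2997
R = -2997 − 1652 = -4649; wraps to 3543 = 0110111010111

0110111010111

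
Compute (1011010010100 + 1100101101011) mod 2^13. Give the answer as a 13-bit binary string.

0111111111111

  1011010010100
+ 1100101101011
= 0111111111111  (discard carry-out 1)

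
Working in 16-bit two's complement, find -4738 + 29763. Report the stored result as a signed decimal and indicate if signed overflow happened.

25025; no overflow

-4738 → 1110110101111110
29763 → 0111010001000011
  1110110101111110
+ 0111010001000011
= 0110000111000001  (discard carry-out 1)
Result 0110000111000001: MSB = 0 → value 25025.
Addends have opposite signs, so signed overflow cannot occur.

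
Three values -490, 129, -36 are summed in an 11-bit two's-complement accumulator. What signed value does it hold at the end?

-397

-490 + 129 = -361 (11010010111)
-361 + (-36) = -397 (11001110011)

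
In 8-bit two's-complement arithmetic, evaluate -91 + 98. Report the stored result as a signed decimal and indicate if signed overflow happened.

7; no overflow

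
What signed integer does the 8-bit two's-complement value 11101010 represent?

MSB is 1, so the value is negative.
Unsigned reading: 234. Subtract 2^8 = 256: 234 − 256 = -22.

-22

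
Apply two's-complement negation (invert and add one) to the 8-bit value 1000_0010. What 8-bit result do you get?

Invert: 01111101. Add 1: 01111110.
Check: 10000010 = -126, 01111110 = 126.

01111110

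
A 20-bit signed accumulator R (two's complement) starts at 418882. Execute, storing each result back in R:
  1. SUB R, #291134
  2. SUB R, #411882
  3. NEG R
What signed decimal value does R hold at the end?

Start: R = 418882 = 01100110010001000010.
R = 418882 − 291134 = 127748 = 00011111001100000100
R = 127748 − 411882 = -284134 = 10111010101000011010
R = −(-284134) = 284134 = 01000101010111100110

284134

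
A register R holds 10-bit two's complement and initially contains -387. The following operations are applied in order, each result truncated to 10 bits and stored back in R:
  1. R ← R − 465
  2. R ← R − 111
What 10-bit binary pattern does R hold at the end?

Start: R = -387 = 1001111101.
R = -387 − 465 = -852; wraps to 172 = 0010101100
R = 172 − 111 = 61 = 0000111101

0000111101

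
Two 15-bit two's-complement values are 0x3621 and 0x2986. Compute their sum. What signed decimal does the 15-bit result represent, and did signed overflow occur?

-8281; overflow

0x3621 = 011011000100001 = 13857 (signed)
0x2986 = 010100110000110 = 10630 (signed)
  011011000100001
+ 010100110000110
= 101111110100111
Result 101111110100111: MSB = 1 → 24487 − 32768 = -8281.
Both addends are non-negative but the stored result is negative: signed overflow. The true value 13857 + 10630 = 24487 lies outside [-16384, 16383].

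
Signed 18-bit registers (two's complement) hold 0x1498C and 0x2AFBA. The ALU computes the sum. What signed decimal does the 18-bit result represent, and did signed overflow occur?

-1722; no overflow

0x1498C = 010100100110001100 = 84364 (signed)
0x2AFBA = 101010111110111010 = -86086 (signed)
  010100100110001100
+ 101010111110111010
= 111111100101000110
Result 111111100101000110: MSB = 1 → 260422 − 262144 = -1722.
Addends have opposite signs, so signed overflow cannot occur.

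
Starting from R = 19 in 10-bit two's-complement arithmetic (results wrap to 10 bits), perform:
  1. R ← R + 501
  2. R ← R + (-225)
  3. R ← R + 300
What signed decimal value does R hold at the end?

Start: R = 19 = 0000010011.
R = 19 + 501 = 520; wraps to -504 = 1000001000
R = -504 + (-225) = -729; wraps to 295 = 0100100111
R = 295 + 300 = 595; wraps to -429 = 1001010011

-429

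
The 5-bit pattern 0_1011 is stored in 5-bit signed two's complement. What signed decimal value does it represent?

MSB is 0, so the value is non-negative: 01011 = 11.

11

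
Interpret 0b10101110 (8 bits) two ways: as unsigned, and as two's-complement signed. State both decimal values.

unsigned = 174, signed = -82

Unsigned: 10101110 = 174.
Signed: MSB=1 → 174 − 256 = -82.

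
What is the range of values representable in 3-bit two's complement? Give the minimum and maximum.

Minimum: −2^2 = -4.
Maximum: 2^2 − 1 = 3.

min = -4, max = 3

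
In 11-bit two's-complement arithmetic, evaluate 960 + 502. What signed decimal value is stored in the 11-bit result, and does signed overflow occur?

-586; overflow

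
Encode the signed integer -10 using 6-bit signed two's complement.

110110

|-10| = 10 = 001010 in 6 bits.
Invert the bits: 110101. Add 1: 110110.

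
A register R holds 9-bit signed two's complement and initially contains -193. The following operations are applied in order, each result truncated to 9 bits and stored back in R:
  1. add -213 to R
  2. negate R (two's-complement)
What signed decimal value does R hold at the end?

-106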